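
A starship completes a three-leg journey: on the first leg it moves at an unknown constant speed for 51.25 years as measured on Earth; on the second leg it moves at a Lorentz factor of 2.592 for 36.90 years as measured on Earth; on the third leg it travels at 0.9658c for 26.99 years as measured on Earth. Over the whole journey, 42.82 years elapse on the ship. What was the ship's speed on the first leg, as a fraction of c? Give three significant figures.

β = 0.907

Leg 1: speed unknown; τ_1 = 51.25/γ_1.
Leg 2: γ = 2.592; τ_2 = 36.90/2.592 = 14.24 years.
Leg 3: γ = 1/√(1 − 0.9658²) = 1/√0.06723 = 3.857; τ_3 = 26.99/3.857 = 6.998 years.
Total proper time: τ_1 + 14.24 + 6.998 = 42.82, so τ_1 = 42.82 − 21.23 = 21.59 years.
γ_1 = 51.25/21.59 = 2.374; β = √(1 − 1/γ²) = √0.8226.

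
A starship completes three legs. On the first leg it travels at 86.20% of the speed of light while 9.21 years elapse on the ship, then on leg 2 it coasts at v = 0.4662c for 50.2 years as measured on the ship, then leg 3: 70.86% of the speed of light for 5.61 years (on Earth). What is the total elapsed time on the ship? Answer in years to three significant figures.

Leg 1: 9.21 years is already measured on the ship.
Leg 2: 50.2 years is already measured on the ship.
Leg 3: β = 0.7086; γ = 1/√(1 − 0.7086²) = 1/√0.4979 = 1.417; τ_3 = 5.61/1.417 = 3.958 years.
Total: 9.210 + 50.20 + 3.958 years.

τ = 63.4 years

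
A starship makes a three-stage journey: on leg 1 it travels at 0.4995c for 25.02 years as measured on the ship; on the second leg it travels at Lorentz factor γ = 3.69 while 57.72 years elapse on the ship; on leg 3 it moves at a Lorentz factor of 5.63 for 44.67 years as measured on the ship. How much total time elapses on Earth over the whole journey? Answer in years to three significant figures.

Leg 1: γ = 1/√(1 − 0.4995²) = 1/√0.7505 = 1.154; Δt_1 = 1.154 × 25.02 = 28.88 years.
Leg 2: γ = 3.69; Δt_2 = 3.690 × 57.72 = 213.0 years.
Leg 3: γ = 5.63; Δt_3 = 5.630 × 44.67 = 251.5 years.
Total: 28.88 + 213.0 + 251.5 years.

Δt = 493 years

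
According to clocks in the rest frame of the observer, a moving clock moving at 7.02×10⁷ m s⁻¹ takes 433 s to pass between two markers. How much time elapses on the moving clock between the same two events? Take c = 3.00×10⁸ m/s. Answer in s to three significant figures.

β = 7.02×10⁷/3.00×10⁸ = 0.2340; γ = 1/√(1 − 0.2340²) = 1.029
The interval measured in the rest frame of the observer is the dilated one; the clock on the moving clock measures the proper time τ = Δt/γ = 433/1.029 s.

τ = 421 s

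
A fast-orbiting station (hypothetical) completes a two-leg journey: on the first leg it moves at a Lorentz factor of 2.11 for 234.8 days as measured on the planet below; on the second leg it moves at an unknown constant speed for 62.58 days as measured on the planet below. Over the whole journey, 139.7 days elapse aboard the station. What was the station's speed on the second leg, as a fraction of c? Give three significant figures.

β = 0.891

Leg 1: γ = 2.11; τ_1 = 234.8/2.110 = 111.3 days.
Leg 2: speed unknown; τ_2 = 62.58/γ_2.
Total proper time: 111.3 + τ_2 = 139.7, so τ_2 = 139.7 − 111.3 = 28.42 days.
γ_2 = 62.58/28.42 = 2.202; β = √(1 − 1/γ²) = √0.7938.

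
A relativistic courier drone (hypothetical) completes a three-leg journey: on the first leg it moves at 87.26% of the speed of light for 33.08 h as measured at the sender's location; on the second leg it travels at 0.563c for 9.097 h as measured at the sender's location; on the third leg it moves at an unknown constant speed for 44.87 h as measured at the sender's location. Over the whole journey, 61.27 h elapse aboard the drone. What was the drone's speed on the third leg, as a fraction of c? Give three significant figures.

β = 0.546

Leg 1: β = 0.8726; γ = 1/√(1 − 0.8726²) = 1/√0.2386 = 2.047; τ_1 = 33.08/2.047 = 16.16 h.
Leg 2: γ = 1/√(1 − 0.563²) = 1/√0.6830 = 1.210; τ_2 = 9.097/1.210 = 7.518 h.
Leg 3: speed unknown; τ_3 = 44.87/γ_3.
Total proper time: 16.16 + 7.518 + τ_3 = 61.27, so τ_3 = 61.27 − 23.68 = 37.59 h.
γ_3 = 44.87/37.59 = 1.194; β = √(1 − 1/γ²) = √0.2980.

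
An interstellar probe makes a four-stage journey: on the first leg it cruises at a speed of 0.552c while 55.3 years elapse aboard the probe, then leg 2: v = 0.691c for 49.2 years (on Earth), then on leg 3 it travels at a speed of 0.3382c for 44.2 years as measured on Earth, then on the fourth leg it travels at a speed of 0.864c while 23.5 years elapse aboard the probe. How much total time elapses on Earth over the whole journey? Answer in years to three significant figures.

Leg 1: γ = 1/√(1 − 0.552²) = 1/√0.6953 = 1.199; Δt_1 = 1.199 × 55.3 = 66.32 years.
Leg 2: 49.2 years is already measured on Earth.
Leg 3: 44.2 years is already measured on Earth.
Leg 4: γ = 1/√(1 − 0.864²) = 1/√0.2535 = 1.986; Δt_4 = 1.986 × 23.5 = 46.67 years.
Total: 66.32 + 49.20 + 44.20 + 46.67 years.

Δt = 206 years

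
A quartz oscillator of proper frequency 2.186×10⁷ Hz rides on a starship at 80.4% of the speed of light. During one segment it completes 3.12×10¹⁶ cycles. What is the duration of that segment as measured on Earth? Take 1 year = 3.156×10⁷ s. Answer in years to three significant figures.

β = 0.804; γ = 1/√(1 − 0.804²) = 1/√0.3536 = 1.682
Proper time for N cycles: τ = N/f = 3.12×10¹⁶/(2.186×10⁷) = 1.427×10⁹ s = 45.22 years.
Lab-frame duration Δt = γτ = 1.682 × 45.22 = 76.05 years.

Δt = 76.1 years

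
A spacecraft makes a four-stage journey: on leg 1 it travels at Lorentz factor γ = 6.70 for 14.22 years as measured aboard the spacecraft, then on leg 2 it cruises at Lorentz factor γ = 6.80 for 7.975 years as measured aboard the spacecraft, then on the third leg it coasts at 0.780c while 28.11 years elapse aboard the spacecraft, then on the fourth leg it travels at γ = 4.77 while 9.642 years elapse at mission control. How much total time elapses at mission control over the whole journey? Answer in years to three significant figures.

Leg 1: γ = 6.70; Δt_1 = 6.700 × 14.22 = 95.27 years.
Leg 2: γ = 6.80; Δt_2 = 6.800 × 7.975 = 54.23 years.
Leg 3: γ = 1/√(1 − 0.780²) = 1/√0.3916 = 1.598; Δt_3 = 1.598 × 28.11 = 44.92 years.
Leg 4: 9.642 years is already measured at mission control.
Total: 95.27 + 54.23 + 44.92 + 9.642 years.

Δt = 204 years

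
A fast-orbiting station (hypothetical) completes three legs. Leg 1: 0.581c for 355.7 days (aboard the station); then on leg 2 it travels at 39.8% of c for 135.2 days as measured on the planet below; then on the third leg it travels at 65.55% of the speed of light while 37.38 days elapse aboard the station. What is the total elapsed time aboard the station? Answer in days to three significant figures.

τ = 517 days

Leg 1: 355.7 days is already measured aboard the station.
Leg 2: β = 0.398; γ = 1/√(1 − 0.398²) = 1/√0.8416 = 1.090; τ_2 = 135.2/1.090 = 124.0 days.
Leg 3: 37.38 days is already measured aboard the station.
Total: 355.7 + 124.0 + 37.38 days.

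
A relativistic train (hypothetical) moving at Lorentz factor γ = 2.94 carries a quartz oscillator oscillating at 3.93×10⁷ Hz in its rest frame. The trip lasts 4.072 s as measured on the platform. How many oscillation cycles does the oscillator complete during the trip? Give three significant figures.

N = 5.44×10⁷

γ = 2.94
The oscillator's own cycle count is N = f × τ where τ is the proper time on the train. τ = Δt/γ = 4.072/2.940 = 1.385 s = 1.385×10⁰ s.
N = 3.93×10⁷ × 1.385×10⁰ = 5.443×10⁷.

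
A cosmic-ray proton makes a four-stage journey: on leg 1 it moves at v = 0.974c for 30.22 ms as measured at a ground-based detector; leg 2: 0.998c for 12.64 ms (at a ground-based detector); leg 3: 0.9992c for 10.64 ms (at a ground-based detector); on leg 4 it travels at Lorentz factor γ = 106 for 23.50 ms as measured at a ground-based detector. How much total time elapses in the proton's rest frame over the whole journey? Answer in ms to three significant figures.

Leg 1: γ = 1/√(1 − 0.974²) = 1/√0.05132 = 4.414; τ_1 = 30.22/4.414 = 6.846 ms.
Leg 2: γ = 1/√(1 − 0.998²) = 1/√0.003996 = 15.82; τ_2 = 12.64/15.82 = 0.7990 ms.
Leg 3: γ = 1/√(1 − 0.9992²) = 1/√0.001599 = 25.01; τ_3 = 10.64/25.01 = 0.4255 ms.
Leg 4: γ = 106; τ_4 = 23.50/106.0 = 0.2217 ms.
Total: 6.846 + 0.7990 + 0.4255 + 0.2217 ms.

τ = 8.29 ms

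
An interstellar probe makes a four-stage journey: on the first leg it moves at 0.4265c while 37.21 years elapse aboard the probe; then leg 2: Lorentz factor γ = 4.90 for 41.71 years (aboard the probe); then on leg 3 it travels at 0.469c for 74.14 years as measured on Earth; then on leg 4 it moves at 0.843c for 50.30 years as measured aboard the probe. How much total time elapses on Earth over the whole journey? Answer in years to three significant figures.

Leg 1: γ = 1/√(1 − 0.4265²) = 1/√0.8181 = 1.106; Δt_1 = 1.106 × 37.21 = 41.14 years.
Leg 2: γ = 4.90; Δt_2 = 4.900 × 41.71 = 204.4 years.
Leg 3: 74.14 years is already measured on Earth.
Leg 4: γ = 1/√(1 − 0.843²) = 1/√0.2894 = 1.859; Δt_4 = 1.859 × 50.30 = 93.51 years.
Total: 41.14 + 204.4 + 74.14 + 93.51 years.

Δt = 413 years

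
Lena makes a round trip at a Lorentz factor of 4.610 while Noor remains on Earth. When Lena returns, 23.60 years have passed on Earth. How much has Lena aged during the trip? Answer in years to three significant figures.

γ = 4.610
Lena's clock measures proper time along the trip: τ = Δt/γ = 23.60/4.610 years.

τ = 5.12 years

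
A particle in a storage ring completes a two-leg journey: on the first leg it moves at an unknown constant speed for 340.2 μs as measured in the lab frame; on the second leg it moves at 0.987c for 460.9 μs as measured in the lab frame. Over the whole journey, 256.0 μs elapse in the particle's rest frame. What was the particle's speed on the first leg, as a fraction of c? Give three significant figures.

β = 0.845

Leg 1: speed unknown; τ_1 = 340.2/γ_1.
Leg 2: γ = 1/√(1 − 0.987²) = 1/√0.02583 = 6.222; τ_2 = 460.9/6.222 = 74.08 μs.
Total proper time: τ_1 + 74.08 = 256.0, so τ_1 = 256.0 − 74.08 = 181.9 μs.
γ_1 = 340.2/181.9 = 1.870; β = √(1 − 1/γ²) = √0.7140.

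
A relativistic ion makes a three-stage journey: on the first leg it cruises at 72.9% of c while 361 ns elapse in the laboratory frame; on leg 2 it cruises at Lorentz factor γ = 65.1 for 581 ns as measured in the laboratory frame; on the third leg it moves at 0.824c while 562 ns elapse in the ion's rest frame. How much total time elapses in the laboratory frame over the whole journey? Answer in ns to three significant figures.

Δt = 1930 ns

Leg 1: 361 ns is already measured in the laboratory frame.
Leg 2: 581 ns is already measured in the laboratory frame.
Leg 3: γ = 1/√(1 − 0.824²) = 1/√0.3210 = 1.765; Δt_3 = 1.765 × 562 = 991.9 ns.
Total: 361.0 + 581.0 + 991.9 ns.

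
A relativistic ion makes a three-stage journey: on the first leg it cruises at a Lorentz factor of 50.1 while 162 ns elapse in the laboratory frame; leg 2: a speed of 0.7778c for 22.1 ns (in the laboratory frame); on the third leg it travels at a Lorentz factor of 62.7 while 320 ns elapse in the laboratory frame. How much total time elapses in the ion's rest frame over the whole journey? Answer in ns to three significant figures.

τ = 22.2 ns

Leg 1: γ = 50.1; τ_1 = 162/50.10 = 3.234 ns.
Leg 2: γ = 1/√(1 − 0.7778²) = 1/√0.3950 = 1.591; τ_2 = 22.1/1.591 = 13.89 ns.
Leg 3: γ = 62.7; τ_3 = 320/62.70 = 5.104 ns.
Total: 3.234 + 13.89 + 5.104 ns.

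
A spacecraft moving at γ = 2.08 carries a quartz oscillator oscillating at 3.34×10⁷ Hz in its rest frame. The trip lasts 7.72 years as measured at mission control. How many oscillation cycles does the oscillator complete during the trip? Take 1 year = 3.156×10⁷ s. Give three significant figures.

γ = 2.08
The oscillator's own cycle count is N = f × τ where τ is the proper time aboard the spacecraft. τ = Δt/γ = 7.72/2.080 = 3.712 years = 1.171×10⁸ s.
N = 3.34×10⁷ × 1.171×10⁸ = 3.912×10¹⁵.

N = 3.91×10¹⁵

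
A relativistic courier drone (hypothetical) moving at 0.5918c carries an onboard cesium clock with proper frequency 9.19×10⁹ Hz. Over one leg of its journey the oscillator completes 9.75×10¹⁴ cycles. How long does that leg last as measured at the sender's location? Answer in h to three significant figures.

Δt = 36.6 h

γ = 1/√(1 − 0.5918²) = 1/√0.6498 = 1.241
Proper time for N cycles: τ = N/f = 9.75×10¹⁴/(9.19×10⁹) = 1.061×10⁵ s = 29.47 h.
Lab-frame duration Δt = γτ = 1.241 × 29.47 = 36.56 h.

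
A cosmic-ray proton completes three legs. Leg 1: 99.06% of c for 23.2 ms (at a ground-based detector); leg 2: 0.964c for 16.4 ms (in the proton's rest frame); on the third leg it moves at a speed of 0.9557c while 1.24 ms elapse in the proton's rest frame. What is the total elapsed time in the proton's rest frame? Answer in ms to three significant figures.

Leg 1: β = 0.9906; γ = 1/√(1 − 0.9906²) = 1/√0.01871 = 7.310; τ_1 = 23.2/7.310 = 3.174 ms.
Leg 2: 16.4 ms is already measured in the proton's rest frame.
Leg 3: 1.24 ms is already measured in the proton's rest frame.
Total: 3.174 + 16.40 + 1.240 ms.

τ = 20.8 ms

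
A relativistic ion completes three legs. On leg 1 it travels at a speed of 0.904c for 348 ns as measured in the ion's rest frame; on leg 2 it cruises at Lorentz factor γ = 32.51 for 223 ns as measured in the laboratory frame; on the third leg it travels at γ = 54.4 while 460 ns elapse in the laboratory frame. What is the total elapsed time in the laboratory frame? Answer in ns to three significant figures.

Δt = 1500 ns

Leg 1: γ = 1/√(1 − 0.904²) = 1/√0.1828 = 2.339; Δt_1 = 2.339 × 348 = 814.0 ns.
Leg 2: 223 ns is already measured in the laboratory frame.
Leg 3: 460 ns is already measured in the laboratory frame.
Total: 814.0 + 223.0 + 460.0 ns.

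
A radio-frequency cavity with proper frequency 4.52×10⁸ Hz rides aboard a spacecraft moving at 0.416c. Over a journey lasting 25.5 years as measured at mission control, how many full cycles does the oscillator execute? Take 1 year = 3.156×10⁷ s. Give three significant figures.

N = 3.31×10¹⁷

γ = 1/√(1 − 0.416²) = 1/√0.8269 = 1.100
The oscillator's own cycle count is N = f × τ where τ is the proper time aboard the spacecraft. τ = Δt/γ = 25.5/1.100 = 23.19 years = 7.318×10⁸ s.
N = 4.52×10⁸ × 7.318×10⁸ = 3.308×10¹⁷.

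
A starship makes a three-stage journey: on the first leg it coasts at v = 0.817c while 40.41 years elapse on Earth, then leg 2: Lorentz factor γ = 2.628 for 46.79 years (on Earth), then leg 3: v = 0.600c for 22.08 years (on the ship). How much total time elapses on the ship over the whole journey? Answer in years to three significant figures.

τ = 63.2 years

Leg 1: γ = 1/√(1 − 0.817²) = 1/√0.3325 = 1.734; τ_1 = 40.41/1.734 = 23.30 years.
Leg 2: γ = 2.628; τ_2 = 46.79/2.628 = 17.80 years.
Leg 3: 22.08 years is already measured on the ship.
Total: 23.30 + 17.80 + 22.08 years.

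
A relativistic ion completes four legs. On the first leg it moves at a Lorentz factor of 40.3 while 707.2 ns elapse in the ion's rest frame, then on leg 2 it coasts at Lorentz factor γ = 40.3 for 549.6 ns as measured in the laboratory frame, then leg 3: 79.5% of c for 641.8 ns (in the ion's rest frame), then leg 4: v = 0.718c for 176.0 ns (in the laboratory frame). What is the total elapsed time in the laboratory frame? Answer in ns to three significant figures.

Δt = 3.03×10⁴ ns

Leg 1: γ = 40.3; Δt_1 = 40.30 × 707.2 = 2.850×10⁴ ns.
Leg 2: 549.6 ns is already measured in the laboratory frame.
Leg 3: β = 0.795; γ = 1/√(1 − 0.795²) = 1/√0.3680 = 1.649; Δt_3 = 1.649 × 641.8 = 1058 ns.
Leg 4: 176.0 ns is already measured in the laboratory frame.
Total: 2.850×10⁴ + 549.6 + 1058 + 176.0 ns.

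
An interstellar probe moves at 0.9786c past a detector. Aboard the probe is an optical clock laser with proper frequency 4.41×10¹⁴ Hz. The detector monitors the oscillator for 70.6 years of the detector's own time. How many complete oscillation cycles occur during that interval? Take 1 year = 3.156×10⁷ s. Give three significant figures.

γ = 1/√(1 − 0.9786²) = 1/√0.04234 = 4.860
During 70.6 years of lab time, the oscillator's proper time advances by τ = Δt/γ = 70.6/4.860 = 14.53 years = 4.585×10⁸ s.
N = f × τ = 4.41×10¹⁴ × 4.585×10⁸ = 2.022×10²³.

N = 2.02×10²³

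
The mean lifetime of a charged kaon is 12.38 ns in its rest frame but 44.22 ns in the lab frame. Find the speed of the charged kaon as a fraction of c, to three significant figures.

γ = Δt/τ₀ = 44.22/12.38 = 3.572
β = √(1 − 1/γ²) = √(1 − 0.07838) = √0.9216

β = 0.960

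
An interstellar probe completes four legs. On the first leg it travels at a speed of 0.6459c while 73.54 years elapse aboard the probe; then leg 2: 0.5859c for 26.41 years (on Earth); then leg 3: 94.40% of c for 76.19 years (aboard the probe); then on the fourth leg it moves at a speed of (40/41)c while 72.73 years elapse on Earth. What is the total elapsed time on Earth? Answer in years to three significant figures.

Leg 1: γ = 1/√(1 − 0.6459²) = 1/√0.5828 = 1.310; Δt_1 = 1.310 × 73.54 = 96.33 years.
Leg 2: 26.41 years is already measured on Earth.
Leg 3: β = 0.9440; γ = 1/√(1 − 0.9440²) = 1/√0.1089 = 3.031; Δt_3 = 3.031 × 76.19 = 230.9 years.
Leg 4: 72.73 years is already measured on Earth.
Total: 96.33 + 26.41 + 230.9 + 72.73 years.

Δt = 426 years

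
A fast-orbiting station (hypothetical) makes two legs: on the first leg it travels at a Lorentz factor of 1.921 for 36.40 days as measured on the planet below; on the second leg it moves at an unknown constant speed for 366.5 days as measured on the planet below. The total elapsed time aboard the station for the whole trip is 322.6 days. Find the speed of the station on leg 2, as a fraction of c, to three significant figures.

β = 0.560

Leg 1: γ = 1.921; τ_1 = 36.40/1.921 = 18.95 days.
Leg 2: speed unknown; τ_2 = 366.5/γ_2.
Total proper time: 18.95 + τ_2 = 322.6, so τ_2 = 322.6 − 18.95 = 303.7 days.
γ_2 = 366.5/303.7 = 1.207; β = √(1 − 1/γ²) = √0.3136.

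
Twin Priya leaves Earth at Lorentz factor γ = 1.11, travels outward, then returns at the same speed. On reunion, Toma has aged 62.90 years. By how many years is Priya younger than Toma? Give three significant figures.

Δt − τ = 6.23 years

γ = 1.11
Priya's elapsed proper time: τ = 62.90/1.110 = 56.67 years.
Age gap = Δt − τ = 62.90 − 56.67 years.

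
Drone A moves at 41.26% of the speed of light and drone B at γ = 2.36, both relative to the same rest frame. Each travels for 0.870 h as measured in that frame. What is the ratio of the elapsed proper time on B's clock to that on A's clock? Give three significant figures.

A: β = 0.4126; γ = 1/√(1 − 0.4126²) = 1/√0.8298 = 1.098. B: γ = 2.36.
τ_A/τ_B = γ_B/γ_A = 2.360/1.098 = 2.150, so τ_B/τ_A = 0.4652.

τ_B/τ_A = 0.465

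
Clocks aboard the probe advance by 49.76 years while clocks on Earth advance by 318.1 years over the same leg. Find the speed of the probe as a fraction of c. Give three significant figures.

The proper time is measured aboard the probe (both events occur at the probe's location); Δt is measured on Earth. γ = Δt/τ = 318.1/49.76 = 6.393.
β = √(1 − 1/γ²) = √(1 − 0.02447) = √0.9755

β = 0.988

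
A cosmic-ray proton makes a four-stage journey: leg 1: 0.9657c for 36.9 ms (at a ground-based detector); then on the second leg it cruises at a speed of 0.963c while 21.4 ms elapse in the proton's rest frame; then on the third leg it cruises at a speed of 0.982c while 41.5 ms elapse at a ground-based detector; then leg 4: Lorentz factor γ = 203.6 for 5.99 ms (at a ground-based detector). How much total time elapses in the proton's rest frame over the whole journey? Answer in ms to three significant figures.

Leg 1: γ = 1/√(1 − 0.9657²) = 1/√0.06742 = 3.851; τ_1 = 36.9/3.851 = 9.581 ms.
Leg 2: 21.4 ms is already measured in the proton's rest frame.
Leg 3: γ = 1/√(1 − 0.982²) = 1/√0.03568 = 5.294; τ_3 = 41.5/5.294 = 7.839 ms.
Leg 4: γ = 203.6; τ_4 = 5.99/203.6 = 0.02942 ms.
Total: 9.581 + 21.40 + 7.839 + 0.02942 ms.

τ = 38.8 ms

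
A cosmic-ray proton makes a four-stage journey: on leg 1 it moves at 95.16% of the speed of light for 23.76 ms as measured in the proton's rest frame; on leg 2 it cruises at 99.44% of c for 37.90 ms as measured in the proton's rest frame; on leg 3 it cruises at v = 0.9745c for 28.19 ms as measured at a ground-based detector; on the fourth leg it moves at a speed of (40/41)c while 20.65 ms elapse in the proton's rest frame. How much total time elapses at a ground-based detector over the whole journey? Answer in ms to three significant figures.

Leg 1: β = 0.9516; γ = 1/√(1 − 0.9516²) = 1/√0.09446 = 3.254; Δt_1 = 3.254 × 23.76 = 77.31 ms.
Leg 2: β = 0.9944; γ = 1/√(1 − 0.9944²) = 1/√0.01117 = 9.462; Δt_2 = 9.462 × 37.90 = 358.6 ms.
Leg 3: 28.19 ms is already measured at a ground-based detector.
Leg 4: γ = 1/√(1 − (40/41)²) = 41/9 ≈ 4.556; Δt_4 = 4.556 × 20.65 = 94.07 ms.
Total: 77.31 + 358.6 + 28.19 + 94.07 ms.

Δt = 558 ms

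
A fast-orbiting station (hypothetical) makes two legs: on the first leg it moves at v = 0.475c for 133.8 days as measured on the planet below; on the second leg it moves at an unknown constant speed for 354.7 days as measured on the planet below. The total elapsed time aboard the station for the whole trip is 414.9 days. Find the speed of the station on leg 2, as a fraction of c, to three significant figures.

β = 0.546

Leg 1: γ = 1/√(1 − 0.475²) = 1/√0.7744 = 1.136; τ_1 = 133.8/1.136 = 117.7 days.
Leg 2: speed unknown; τ_2 = 354.7/γ_2.
Total proper time: 117.7 + τ_2 = 414.9, so τ_2 = 414.9 − 117.7 = 297.2 days.
γ_2 = 354.7/297.2 = 1.194; β = √(1 − 1/γ²) = √0.2981.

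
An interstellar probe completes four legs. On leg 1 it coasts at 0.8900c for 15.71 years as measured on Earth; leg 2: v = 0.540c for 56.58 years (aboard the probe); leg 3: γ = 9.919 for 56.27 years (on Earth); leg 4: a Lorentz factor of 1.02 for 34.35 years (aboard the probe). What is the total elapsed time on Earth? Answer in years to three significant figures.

Leg 1: 15.71 years is already measured on Earth.
Leg 2: γ = 1/√(1 − 0.540²) = 1/√0.7084 = 1.188; Δt_2 = 1.188 × 56.58 = 67.22 years.
Leg 3: 56.27 years is already measured on Earth.
Leg 4: γ = 1.02; Δt_4 = 1.020 × 34.35 = 35.04 years.
Total: 15.71 + 67.22 + 56.27 + 35.04 years.

Δt = 174 years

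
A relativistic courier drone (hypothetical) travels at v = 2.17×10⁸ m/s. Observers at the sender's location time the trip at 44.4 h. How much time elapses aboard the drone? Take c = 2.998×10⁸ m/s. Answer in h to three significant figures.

β = 2.17×10⁸/2.998×10⁸ = 0.7238; γ = 1/√(1 − 0.7238²) = 1.449
The interval measured at the sender's location is the dilated one; the clock aboard the drone measures the proper time τ = Δt/γ = 44.4/1.449 h.

τ = 30.6 h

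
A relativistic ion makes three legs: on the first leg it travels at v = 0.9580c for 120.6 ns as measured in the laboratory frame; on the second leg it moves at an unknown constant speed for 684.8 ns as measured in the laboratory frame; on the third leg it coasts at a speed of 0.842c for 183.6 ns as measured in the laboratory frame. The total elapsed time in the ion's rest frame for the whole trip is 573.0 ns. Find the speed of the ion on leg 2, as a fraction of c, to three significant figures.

Leg 1: γ = 1/√(1 − 0.9580²) = 1/√0.08224 = 3.487; τ_1 = 120.6/3.487 = 34.58 ns.
Leg 2: speed unknown; τ_2 = 684.8/γ_2.
Leg 3: γ = 1/√(1 − 0.842²) = 1/√0.2910 = 1.854; τ_3 = 183.6/1.854 = 99.05 ns.
Total proper time: 34.58 + τ_2 + 99.05 = 573.0, so τ_2 = 573.0 − 133.6 = 439.4 ns.
γ_2 = 684.8/439.4 = 1.559; β = √(1 − 1/γ²) = √0.5883.

β = 0.767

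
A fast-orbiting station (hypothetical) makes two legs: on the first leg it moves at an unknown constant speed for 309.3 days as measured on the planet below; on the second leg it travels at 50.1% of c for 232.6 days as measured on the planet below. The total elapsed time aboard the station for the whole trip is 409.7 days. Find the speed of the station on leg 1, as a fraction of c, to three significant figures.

Leg 1: speed unknown; τ_1 = 309.3/γ_1.
Leg 2: β = 0.501; γ = 1/√(1 − 0.501²) = 1/√0.7490 = 1.155; τ_2 = 232.6/1.155 = 201.3 days.
Total proper time: τ_1 + 201.3 = 409.7, so τ_1 = 409.7 − 201.3 = 208.4 days.
γ_1 = 309.3/208.4 = 1.484; β = √(1 − 1/γ²) = √0.5460.

β = 0.739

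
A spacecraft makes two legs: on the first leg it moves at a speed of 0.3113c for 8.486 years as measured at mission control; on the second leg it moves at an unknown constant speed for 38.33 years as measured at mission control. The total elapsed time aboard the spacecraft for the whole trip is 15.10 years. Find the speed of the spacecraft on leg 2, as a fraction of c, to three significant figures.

β = 0.983

Leg 1: γ = 1/√(1 − 0.3113²) = 1/√0.9031 = 1.052; τ_1 = 8.486/1.052 = 8.064 years.
Leg 2: speed unknown; τ_2 = 38.33/γ_2.
Total proper time: 8.064 + τ_2 = 15.10, so τ_2 = 15.10 − 8.064 = 7.036 years.
γ_2 = 38.33/7.036 = 5.448; β = √(1 − 1/γ²) = √0.9663.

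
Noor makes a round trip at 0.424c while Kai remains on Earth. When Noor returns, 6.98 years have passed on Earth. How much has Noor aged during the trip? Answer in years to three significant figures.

γ = 1/√(1 − 0.424²) = 1/√0.8202 = 1.104
Noor's clock measures proper time along the trip: τ = Δt/γ = 6.98/1.104 years.

τ = 6.32 years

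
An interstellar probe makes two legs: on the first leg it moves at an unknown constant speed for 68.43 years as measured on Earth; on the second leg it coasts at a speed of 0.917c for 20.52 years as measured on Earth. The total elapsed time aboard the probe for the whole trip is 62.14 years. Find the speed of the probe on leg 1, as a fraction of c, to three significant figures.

β = 0.615

Leg 1: speed unknown; τ_1 = 68.43/γ_1.
Leg 2: γ = 1/√(1 − 0.917²) = 1/√0.1591 = 2.507; τ_2 = 20.52/2.507 = 8.185 years.
Total proper time: τ_1 + 8.185 = 62.14, so τ_1 = 62.14 − 8.185 = 53.95 years.
γ_1 = 68.43/53.95 = 1.268; β = √(1 − 1/γ²) = √0.3783.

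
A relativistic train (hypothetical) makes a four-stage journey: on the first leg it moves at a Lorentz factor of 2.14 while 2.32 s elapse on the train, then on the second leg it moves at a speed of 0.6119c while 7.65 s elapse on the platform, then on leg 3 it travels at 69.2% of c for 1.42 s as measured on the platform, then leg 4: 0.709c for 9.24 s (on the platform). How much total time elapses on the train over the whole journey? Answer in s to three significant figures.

Leg 1: 2.32 s is already measured on the train.
Leg 2: γ = 1/√(1 − 0.6119²) = 1/√0.6256 = 1.264; τ_2 = 7.65/1.264 = 6.051 s.
Leg 3: β = 0.692; γ = 1/√(1 − 0.692²) = 1/√0.5211 = 1.385; τ_3 = 1.42/1.385 = 1.025 s.
Leg 4: γ = 1/√(1 − 0.709²) = 1/√0.4973 = 1.418; τ_4 = 9.24/1.418 = 6.516 s.
Total: 2.320 + 6.051 + 1.025 + 6.516 s.

τ = 15.9 s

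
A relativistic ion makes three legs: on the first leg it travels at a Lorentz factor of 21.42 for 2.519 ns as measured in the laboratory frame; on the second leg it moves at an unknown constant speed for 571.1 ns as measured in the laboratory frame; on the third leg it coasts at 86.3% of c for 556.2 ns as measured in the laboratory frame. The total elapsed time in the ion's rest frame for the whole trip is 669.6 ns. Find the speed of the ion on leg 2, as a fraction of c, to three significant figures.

β = 0.733

Leg 1: γ = 21.42; τ_1 = 2.519/21.42 = 0.1176 ns.
Leg 2: speed unknown; τ_2 = 571.1/γ_2.
Leg 3: β = 0.863; γ = 1/√(1 − 0.863²) = 1/√0.2552 = 1.979; τ_3 = 556.2/1.979 = 281.0 ns.
Total proper time: 0.1176 + τ_2 + 281.0 = 669.6, so τ_2 = 669.6 − 281.1 = 388.5 ns.
γ_2 = 571.1/388.5 = 1.470; β = √(1 − 1/γ²) = √0.5373.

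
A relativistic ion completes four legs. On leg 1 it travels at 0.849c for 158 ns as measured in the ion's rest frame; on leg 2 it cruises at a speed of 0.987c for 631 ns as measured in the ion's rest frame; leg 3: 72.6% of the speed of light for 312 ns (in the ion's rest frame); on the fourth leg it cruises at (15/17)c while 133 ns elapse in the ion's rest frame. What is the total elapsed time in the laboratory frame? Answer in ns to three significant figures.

Δt = 4960 ns

Leg 1: γ = 1/√(1 − 0.849²) = 1/√0.2792 = 1.893; Δt_1 = 1.893 × 158 = 299.0 ns.
Leg 2: γ = 1/√(1 − 0.987²) = 1/√0.02583 = 6.222; Δt_2 = 6.222 × 631 = 3926 ns.
Leg 3: β = 0.726; γ = 1/√(1 − 0.726²) = 1/√0.4729 = 1.454; Δt_3 = 1.454 × 312 = 453.7 ns.
Leg 4: γ = 1/√(1 − (15/17)²) = 17/8 = 2.125; Δt_4 = 2.125 × 133 = 282.6 ns.
Total: 299.0 + 3926 + 453.7 + 282.6 ns.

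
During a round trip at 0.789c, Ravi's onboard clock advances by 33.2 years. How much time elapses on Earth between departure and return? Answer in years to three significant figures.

γ = 1/√(1 − 0.789²) = 1/√0.3775 = 1.628
Earth-frame duration is the dilated interval: Δt = γτ = 1.628 × 33.2 years.

Δt = 54.0 years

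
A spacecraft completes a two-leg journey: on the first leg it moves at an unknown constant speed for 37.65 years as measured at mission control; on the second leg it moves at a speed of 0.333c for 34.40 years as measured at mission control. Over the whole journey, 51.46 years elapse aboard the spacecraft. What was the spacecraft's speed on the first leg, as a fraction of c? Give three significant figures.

Leg 1: speed unknown; τ_1 = 37.65/γ_1.
Leg 2: γ = 1/√(1 − 0.333²) = 1/√0.8891 = 1.061; τ_2 = 34.40/1.061 = 32.44 years.
Total proper time: τ_1 + 32.44 = 51.46, so τ_1 = 51.46 − 32.44 = 19.02 years.
γ_1 = 37.65/19.02 = 1.979; β = √(1 − 1/γ²) = √0.7447.

β = 0.863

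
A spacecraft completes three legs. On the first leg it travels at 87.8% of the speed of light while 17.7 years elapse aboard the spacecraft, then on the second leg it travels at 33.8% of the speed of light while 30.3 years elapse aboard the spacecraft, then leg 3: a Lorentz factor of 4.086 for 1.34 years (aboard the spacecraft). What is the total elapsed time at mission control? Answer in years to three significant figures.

Leg 1: β = 0.878; γ = 1/√(1 − 0.878²) = 1/√0.2291 = 2.089; Δt_1 = 2.089 × 17.7 = 36.98 years.
Leg 2: β = 0.338; γ = 1/√(1 − 0.338²) = 1/√0.8858 = 1.063; Δt_2 = 1.063 × 30.3 = 32.19 years.
Leg 3: γ = 4.086; Δt_3 = 4.086 × 1.34 = 5.475 years.
Total: 36.98 + 32.19 + 5.475 years.

Δt = 74.6 years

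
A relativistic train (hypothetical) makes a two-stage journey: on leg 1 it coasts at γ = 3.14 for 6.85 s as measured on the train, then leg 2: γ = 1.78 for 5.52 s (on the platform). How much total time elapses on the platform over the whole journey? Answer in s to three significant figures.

Leg 1: γ = 3.14; Δt_1 = 3.140 × 6.85 = 21.51 s.
Leg 2: 5.52 s is already measured on the platform.
Total: 21.51 + 5.520 s.

Δt = 27.0 s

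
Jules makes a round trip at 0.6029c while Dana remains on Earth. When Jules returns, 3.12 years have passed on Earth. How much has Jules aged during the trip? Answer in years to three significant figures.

γ = 1/√(1 − 0.6029²) = 1/√0.6365 = 1.253
Jules's clock measures proper time along the trip: τ = Δt/γ = 3.12/1.253 years.

τ = 2.49 years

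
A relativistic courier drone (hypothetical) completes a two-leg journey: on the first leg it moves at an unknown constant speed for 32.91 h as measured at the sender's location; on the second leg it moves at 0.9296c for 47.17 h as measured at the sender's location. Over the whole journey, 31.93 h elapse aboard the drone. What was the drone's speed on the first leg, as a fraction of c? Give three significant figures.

Leg 1: speed unknown; τ_1 = 32.91/γ_1.
Leg 2: γ = 1/√(1 − 0.9296²) = 1/√0.1358 = 2.713; τ_2 = 47.17/2.713 = 17.39 h.
Total proper time: τ_1 + 17.39 = 31.93, so τ_1 = 31.93 − 17.39 = 14.54 h.
γ_1 = 32.91/14.54 = 2.263; β = √(1 − 1/γ²) = √0.8047.

β = 0.897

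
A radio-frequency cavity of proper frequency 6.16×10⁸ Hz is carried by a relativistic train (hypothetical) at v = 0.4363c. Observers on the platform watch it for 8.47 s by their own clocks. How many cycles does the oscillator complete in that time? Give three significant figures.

γ = 1/√(1 − 0.4363²) = 1/√0.8096 = 1.111
During 8.47 s of lab time, the oscillator's proper time advances by τ = Δt/γ = 8.47/1.111 = 7.621 s = 7.621×10⁰ s.
N = f × τ = 6.16×10⁸ × 7.621×10⁰ = 4.695×10⁹.

N = 4.69×10⁹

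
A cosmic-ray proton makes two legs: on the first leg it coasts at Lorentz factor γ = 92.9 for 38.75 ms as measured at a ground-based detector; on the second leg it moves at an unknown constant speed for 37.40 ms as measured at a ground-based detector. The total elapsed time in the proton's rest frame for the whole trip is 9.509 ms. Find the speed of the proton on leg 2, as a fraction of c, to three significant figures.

β = 0.970

Leg 1: γ = 92.9; τ_1 = 38.75/92.90 = 0.4171 ms.
Leg 2: speed unknown; τ_2 = 37.40/γ_2.
Total proper time: 0.4171 + τ_2 = 9.509, so τ_2 = 9.509 − 0.4171 = 9.092 ms.
γ_2 = 37.40/9.092 = 4.114; β = √(1 − 1/γ²) = √0.9409.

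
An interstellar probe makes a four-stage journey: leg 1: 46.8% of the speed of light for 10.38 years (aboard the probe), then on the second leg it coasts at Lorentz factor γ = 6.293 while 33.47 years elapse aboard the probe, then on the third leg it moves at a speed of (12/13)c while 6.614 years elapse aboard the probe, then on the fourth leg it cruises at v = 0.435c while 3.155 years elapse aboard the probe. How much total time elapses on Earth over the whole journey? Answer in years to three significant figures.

Δt = 243 years

Leg 1: β = 0.468; γ = 1/√(1 − 0.468²) = 1/√0.7810 = 1.132; Δt_1 = 1.132 × 10.38 = 11.75 years.
Leg 2: γ = 6.293; Δt_2 = 6.293 × 33.47 = 210.6 years.
Leg 3: γ = 1/√(1 − (12/13)²) = 13/5 = 2.600; Δt_3 = 2.600 × 6.614 = 17.20 years.
Leg 4: γ = 1/√(1 − 0.435²) = 1/√0.8108 = 1.111; Δt_4 = 1.111 × 3.155 = 3.504 years.
Total: 11.75 + 210.6 + 17.20 + 3.504 years.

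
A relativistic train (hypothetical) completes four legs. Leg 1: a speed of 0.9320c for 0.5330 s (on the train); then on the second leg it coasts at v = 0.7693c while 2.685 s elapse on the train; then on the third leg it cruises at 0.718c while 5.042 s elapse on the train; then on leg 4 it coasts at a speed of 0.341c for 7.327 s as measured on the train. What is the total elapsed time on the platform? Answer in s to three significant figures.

Δt = 20.7 s

Leg 1: γ = 1/√(1 − 0.9320²) = 1/√0.1314 = 2.759; Δt_1 = 2.759 × 0.5330 = 1.471 s.
Leg 2: γ = 1/√(1 − 0.7693²) = 1/√0.4082 = 1.565; Δt_2 = 1.565 × 2.685 = 4.203 s.
Leg 3: γ = 1/√(1 − 0.718²) = 1/√0.4845 = 1.437; Δt_3 = 1.437 × 5.042 = 7.244 s.
Leg 4: γ = 1/√(1 − 0.341²) = 1/√0.8837 = 1.064; Δt_4 = 1.064 × 7.327 = 7.794 s.
Total: 1.471 + 4.203 + 7.244 + 7.794 s.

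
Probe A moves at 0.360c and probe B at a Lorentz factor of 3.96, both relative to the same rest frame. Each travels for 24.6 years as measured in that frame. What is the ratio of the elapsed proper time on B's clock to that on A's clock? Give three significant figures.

τ_B/τ_A = 0.271

A: γ = 1/√(1 − 0.360²) = 1/√0.8704 = 1.072. B: γ = 3.96.
τ_A/τ_B = γ_B/γ_A = 3.960/1.072 = 3.694, so τ_B/τ_A = 0.2707.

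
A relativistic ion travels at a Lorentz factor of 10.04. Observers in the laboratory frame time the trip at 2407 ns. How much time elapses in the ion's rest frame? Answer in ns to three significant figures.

γ = 10.04
The interval measured in the laboratory frame is the dilated one; the clock in the ion's rest frame measures the proper time τ = Δt/γ = 2407/10.04 ns.

τ = 240 ns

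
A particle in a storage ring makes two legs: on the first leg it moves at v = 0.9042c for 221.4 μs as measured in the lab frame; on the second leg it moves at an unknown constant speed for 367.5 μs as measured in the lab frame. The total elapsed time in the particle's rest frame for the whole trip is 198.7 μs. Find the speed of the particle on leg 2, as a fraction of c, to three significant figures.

β = 0.959

Leg 1: γ = 1/√(1 − 0.9042²) = 1/√0.1824 = 2.341; τ_1 = 221.4/2.341 = 94.56 μs.
Leg 2: speed unknown; τ_2 = 367.5/γ_2.
Total proper time: 94.56 + τ_2 = 198.7, so τ_2 = 198.7 − 94.56 = 104.1 μs.
γ_2 = 367.5/104.1 = 3.529; β = √(1 − 1/γ²) = √0.9197.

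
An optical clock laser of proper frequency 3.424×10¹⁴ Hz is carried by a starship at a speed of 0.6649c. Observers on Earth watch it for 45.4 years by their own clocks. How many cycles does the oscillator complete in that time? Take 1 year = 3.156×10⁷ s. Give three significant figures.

N = 3.66×10²³

γ = 1/√(1 − 0.6649²) = 1/√0.5579 = 1.339
During 45.4 years of lab time, the oscillator's proper time advances by τ = Δt/γ = 45.4/1.339 = 33.91 years = 1.070×10⁹ s.
N = f × τ = 3.424×10¹⁴ × 1.070×10⁹ = 3.664×10²³.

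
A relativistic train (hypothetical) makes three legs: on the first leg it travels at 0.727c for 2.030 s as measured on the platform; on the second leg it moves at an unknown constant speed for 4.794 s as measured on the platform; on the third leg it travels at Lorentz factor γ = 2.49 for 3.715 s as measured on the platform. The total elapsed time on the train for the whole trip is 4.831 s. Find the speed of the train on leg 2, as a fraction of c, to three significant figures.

Leg 1: γ = 1/√(1 − 0.727²) = 1/√0.4715 = 1.456; τ_1 = 2.030/1.456 = 1.394 s.
Leg 2: speed unknown; τ_2 = 4.794/γ_2.
Leg 3: γ = 2.49; τ_3 = 3.715/2.490 = 1.492 s.
Total proper time: 1.394 + τ_2 + 1.492 = 4.831, so τ_2 = 4.831 − 2.886 = 1.945 s.
γ_2 = 4.794/1.945 = 2.465; β = √(1 − 1/γ²) = √0.8354.

β = 0.914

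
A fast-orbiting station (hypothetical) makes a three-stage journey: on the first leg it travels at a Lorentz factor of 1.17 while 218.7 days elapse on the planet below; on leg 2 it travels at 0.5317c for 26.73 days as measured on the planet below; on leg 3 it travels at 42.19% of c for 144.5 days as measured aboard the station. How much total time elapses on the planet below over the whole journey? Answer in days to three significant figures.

Leg 1: 218.7 days is already measured on the planet below.
Leg 2: 26.73 days is already measured on the planet below.
Leg 3: β = 0.4219; γ = 1/√(1 − 0.4219²) = 1/√0.8220 = 1.103; Δt_3 = 1.103 × 144.5 = 159.4 days.
Total: 218.7 + 26.73 + 159.4 days.

Δt = 405 days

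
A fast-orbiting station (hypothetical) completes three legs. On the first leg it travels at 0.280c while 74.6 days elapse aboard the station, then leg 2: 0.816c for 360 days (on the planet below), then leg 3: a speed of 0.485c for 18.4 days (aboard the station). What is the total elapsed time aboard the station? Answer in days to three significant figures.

τ = 301 days

Leg 1: 74.6 days is already measured aboard the station.
Leg 2: γ = 1/√(1 − 0.816²) = 1/√0.3341 = 1.730; τ_2 = 360/1.730 = 208.1 days.
Leg 3: 18.4 days is already measured aboard the station.
Total: 74.60 + 208.1 + 18.40 days.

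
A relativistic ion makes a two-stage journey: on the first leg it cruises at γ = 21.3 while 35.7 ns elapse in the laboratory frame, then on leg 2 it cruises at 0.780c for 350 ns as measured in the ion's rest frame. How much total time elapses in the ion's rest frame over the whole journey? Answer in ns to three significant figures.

Leg 1: γ = 21.3; τ_1 = 35.7/21.30 = 1.676 ns.
Leg 2: 350 ns is already measured in the ion's rest frame.
Total: 1.676 + 350.0 ns.

τ = 352 ns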